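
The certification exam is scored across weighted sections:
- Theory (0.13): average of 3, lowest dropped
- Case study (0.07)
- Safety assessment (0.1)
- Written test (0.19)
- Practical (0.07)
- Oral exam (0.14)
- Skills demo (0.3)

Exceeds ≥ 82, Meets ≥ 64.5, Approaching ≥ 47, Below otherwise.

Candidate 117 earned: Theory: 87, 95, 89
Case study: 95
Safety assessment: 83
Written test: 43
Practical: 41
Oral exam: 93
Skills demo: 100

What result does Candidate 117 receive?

Theory: drop 87 → average of remaining 2 = 184/2 = 92
Weighted total:
  Theory 92 × 0.13 = 11.96
  Case study 95 × 0.07 = 6.65
  Safety assessment 83 × 0.1 = 8.3
  Written test 43 × 0.19 = 8.17
  Practical 41 × 0.07 = 2.87
  Oral exam 93 × 0.14 = 13.02
  Skills demo 100 × 0.3 = 30
Sum = 80.97
80.97 is ≥ 64.5 and < 82 → Meets

Meets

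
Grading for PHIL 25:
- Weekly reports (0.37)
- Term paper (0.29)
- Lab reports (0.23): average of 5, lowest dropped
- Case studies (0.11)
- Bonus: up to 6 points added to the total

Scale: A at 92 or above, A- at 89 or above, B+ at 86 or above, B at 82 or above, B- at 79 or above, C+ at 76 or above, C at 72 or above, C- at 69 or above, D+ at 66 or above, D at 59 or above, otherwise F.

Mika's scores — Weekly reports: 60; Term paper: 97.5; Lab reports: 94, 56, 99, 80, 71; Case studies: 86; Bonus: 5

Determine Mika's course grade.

B

Lab reports: drop 56 → average of remaining 4 = 344/4 = 86
Weighted total:
  Weekly reports 60 × 0.37 = 22.2
  Term paper 97.5 × 0.29 = 28.275
  Lab reports 86 × 0.23 = 19.78
  Case studies 86 × 0.11 = 9.46
Sum = 79.715
Bonus: 79.715 + 5 = 84.715
84.715 is ≥ 82 and < 86 → B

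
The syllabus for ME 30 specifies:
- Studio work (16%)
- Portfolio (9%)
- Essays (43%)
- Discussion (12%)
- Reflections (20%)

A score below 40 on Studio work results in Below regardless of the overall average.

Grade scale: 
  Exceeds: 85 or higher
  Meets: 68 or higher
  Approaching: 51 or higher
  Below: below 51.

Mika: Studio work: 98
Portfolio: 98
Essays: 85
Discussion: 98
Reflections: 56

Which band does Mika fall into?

Meets

Studio work score 98 ≥ 40: minimum met.
Weighted total:
  Studio work 98 × 0.16 = 15.68
  Portfolio 98 × 0.09 = 8.82
  Essays 85 × 0.43 = 36.55
  Discussion 98 × 0.12 = 11.76
  Reflections 56 × 0.2 = 11.2
Sum = 84.01
84.01 is ≥ 68 and < 85 → Meets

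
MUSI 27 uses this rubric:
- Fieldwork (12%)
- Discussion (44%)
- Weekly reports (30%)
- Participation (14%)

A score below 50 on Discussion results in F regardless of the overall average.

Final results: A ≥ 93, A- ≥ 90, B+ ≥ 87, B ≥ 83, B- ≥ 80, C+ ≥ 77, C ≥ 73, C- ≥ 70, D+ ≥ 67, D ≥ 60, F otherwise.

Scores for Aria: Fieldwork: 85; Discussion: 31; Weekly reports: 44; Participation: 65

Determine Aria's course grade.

Discussion score 31 < 50: minimum not met.
Weighted total:
  Fieldwork 85 × 0.12 = 10.2
  Discussion 31 × 0.44 = 13.64
  Weekly reports 44 × 0.3 = 13.2
  Participation 65 × 0.14 = 9.1
Sum = 46.14
Because the Discussion minimum was not met, the result is F.

F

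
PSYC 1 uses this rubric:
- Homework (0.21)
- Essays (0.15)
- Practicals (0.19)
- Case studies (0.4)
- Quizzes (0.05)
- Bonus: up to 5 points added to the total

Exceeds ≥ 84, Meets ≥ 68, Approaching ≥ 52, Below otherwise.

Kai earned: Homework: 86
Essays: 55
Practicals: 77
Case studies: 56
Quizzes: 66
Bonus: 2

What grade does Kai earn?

Weighted total:
  Homework 86 × 0.21 = 18.06
  Essays 55 × 0.15 = 8.25
  Practicals 77 × 0.19 = 14.63
  Case studies 56 × 0.4 = 22.4
  Quizzes 66 × 0.05 = 3.3
Sum = 66.64
Bonus: 66.64 + 2 = 68.64
68.64 is ≥ 68 and < 84 → Meets

Meets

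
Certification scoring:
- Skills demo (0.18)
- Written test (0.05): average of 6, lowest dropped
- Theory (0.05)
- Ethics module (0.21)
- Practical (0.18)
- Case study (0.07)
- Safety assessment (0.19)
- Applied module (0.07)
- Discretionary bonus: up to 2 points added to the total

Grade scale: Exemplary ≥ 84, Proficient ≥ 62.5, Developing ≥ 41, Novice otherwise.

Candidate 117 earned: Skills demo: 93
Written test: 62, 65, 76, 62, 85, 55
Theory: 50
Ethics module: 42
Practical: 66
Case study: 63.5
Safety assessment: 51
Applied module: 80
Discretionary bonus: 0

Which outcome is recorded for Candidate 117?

Proficient

Written test: drop 55 → average of remaining 5 = 350/5 = 70
Weighted total:
  Skills demo 93 × 0.18 = 16.74
  Written test 70 × 0.05 = 3.5
  Theory 50 × 0.05 = 2.5
  Ethics module 42 × 0.21 = 8.82
  Practical 66 × 0.18 = 11.88
  Case study 63.5 × 0.07 = 4.445
  Safety assessment 51 × 0.19 = 9.69
  Applied module 80 × 0.07 = 5.6
Sum = 63.175
Discretionary bonus: 63.175 + 0 = 63.175
63.175 is ≥ 62.5 and < 84 → Proficient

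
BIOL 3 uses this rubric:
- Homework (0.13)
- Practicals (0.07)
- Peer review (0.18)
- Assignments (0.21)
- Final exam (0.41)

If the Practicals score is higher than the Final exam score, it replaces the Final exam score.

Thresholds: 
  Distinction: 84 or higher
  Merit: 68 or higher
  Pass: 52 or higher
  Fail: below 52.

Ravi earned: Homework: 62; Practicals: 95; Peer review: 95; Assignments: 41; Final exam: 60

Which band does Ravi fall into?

Practicals (95) > Final exam (60), so Final exam counts as 95.
Weighted total:
  Homework 62 × 0.13 = 8.06
  Practicals 95 × 0.07 = 6.65
  Peer review 95 × 0.18 = 17.1
  Assignments 41 × 0.21 = 8.61
  Final exam 95 × 0.41 = 38.95
Sum = 79.37
79.37 is ≥ 68 and < 84 → Merit

Merit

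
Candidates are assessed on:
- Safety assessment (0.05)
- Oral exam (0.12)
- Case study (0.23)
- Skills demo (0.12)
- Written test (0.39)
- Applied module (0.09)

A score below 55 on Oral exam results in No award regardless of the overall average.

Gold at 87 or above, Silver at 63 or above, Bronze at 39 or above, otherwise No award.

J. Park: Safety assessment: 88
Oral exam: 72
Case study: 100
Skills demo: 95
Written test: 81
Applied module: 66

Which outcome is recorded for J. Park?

Oral exam score 72 ≥ 55: minimum met.
Weighted total:
  Safety assessment 88 × 0.05 = 4.4
  Oral exam 72 × 0.12 = 8.64
  Case study 100 × 0.23 = 23
  Skills demo 95 × 0.12 = 11.4
  Written test 81 × 0.39 = 31.59
  Applied module 66 × 0.09 = 5.94
Sum = 84.97
84.97 is ≥ 63 and < 87 → Silver

Silver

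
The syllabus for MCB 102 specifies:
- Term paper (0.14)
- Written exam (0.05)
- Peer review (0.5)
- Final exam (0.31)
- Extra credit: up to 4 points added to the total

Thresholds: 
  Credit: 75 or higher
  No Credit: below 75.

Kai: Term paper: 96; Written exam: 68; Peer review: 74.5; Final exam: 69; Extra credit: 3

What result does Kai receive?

Weighted total:
  Term paper 96 × 0.14 = 13.44
  Written exam 68 × 0.05 = 3.4
  Peer review 74.5 × 0.5 = 37.25
  Final exam 69 × 0.31 = 21.39
Sum = 75.48
Extra credit: 75.48 + 3 = 78.48
78.48 ≥ 75 → Credit

Credit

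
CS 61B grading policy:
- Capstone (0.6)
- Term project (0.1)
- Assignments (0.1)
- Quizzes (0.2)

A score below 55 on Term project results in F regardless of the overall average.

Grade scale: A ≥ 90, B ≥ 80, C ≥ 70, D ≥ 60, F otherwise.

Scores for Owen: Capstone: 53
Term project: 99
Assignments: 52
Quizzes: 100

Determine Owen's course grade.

D

Term project score 99 ≥ 55: minimum met.
Weighted total:
  Capstone 53 × 0.6 = 31.8
  Term project 99 × 0.1 = 9.9
  Assignments 52 × 0.1 = 5.2
  Quizzes 100 × 0.2 = 20
Sum = 66.9
66.9 is ≥ 60 and < 70 → D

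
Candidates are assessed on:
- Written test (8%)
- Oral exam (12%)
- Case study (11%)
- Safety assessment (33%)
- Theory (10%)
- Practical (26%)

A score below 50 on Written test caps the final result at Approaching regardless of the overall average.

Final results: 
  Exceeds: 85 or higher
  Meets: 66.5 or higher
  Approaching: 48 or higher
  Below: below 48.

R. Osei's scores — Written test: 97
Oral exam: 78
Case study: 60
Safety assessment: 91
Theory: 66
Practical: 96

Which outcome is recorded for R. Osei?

Exceeds

Written test score 97 ≥ 50: minimum met.
Weighted total:
  Written test 97 × 0.08 = 7.76
  Oral exam 78 × 0.12 = 9.36
  Case study 60 × 0.11 = 6.6
  Safety assessment 91 × 0.33 = 30.03
  Theory 66 × 0.1 = 6.6
  Practical 96 × 0.26 = 24.96
Sum = 85.31
85.31 ≥ 85 → Exceeds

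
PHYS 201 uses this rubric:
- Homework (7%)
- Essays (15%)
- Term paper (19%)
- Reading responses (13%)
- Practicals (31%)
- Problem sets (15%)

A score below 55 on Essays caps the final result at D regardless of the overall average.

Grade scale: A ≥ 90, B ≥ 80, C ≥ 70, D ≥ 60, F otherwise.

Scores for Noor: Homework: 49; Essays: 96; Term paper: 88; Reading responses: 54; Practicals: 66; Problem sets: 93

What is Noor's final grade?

C

Essays score 96 ≥ 55: minimum met.
Weighted total:
  Homework 49 × 0.07 = 3.43
  Essays 96 × 0.15 = 14.4
  Term paper 88 × 0.19 = 16.72
  Reading responses 54 × 0.13 = 7.02
  Practicals 66 × 0.31 = 20.46
  Problem sets 93 × 0.15 = 13.95
Sum = 75.98
75.98 is ≥ 70 and < 80 → C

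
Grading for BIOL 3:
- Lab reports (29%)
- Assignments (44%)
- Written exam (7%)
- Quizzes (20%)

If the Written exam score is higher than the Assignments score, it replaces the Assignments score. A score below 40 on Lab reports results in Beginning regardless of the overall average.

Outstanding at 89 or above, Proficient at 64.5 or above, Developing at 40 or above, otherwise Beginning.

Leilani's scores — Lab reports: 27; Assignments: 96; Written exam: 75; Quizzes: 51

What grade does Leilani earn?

Beginning

Written exam (75) ≤ Assignments (96), so Assignments stays at 96.
Lab reports score 27 < 40: minimum not met.
Weighted total:
  Lab reports 27 × 0.29 = 7.83
  Assignments 96 × 0.44 = 42.24
  Written exam 75 × 0.07 = 5.25
  Quizzes 51 × 0.2 = 10.2
Sum = 65.52
Because the Lab reports minimum was not met, the result is Beginning.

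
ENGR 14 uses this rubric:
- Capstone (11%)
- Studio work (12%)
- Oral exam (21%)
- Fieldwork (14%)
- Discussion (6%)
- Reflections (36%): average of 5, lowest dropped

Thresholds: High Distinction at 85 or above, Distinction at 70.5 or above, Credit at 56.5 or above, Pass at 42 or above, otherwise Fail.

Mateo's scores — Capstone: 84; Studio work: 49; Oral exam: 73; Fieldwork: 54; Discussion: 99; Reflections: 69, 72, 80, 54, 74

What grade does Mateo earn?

Reflections: drop 54 → average of remaining 4 = 295/4 = 73.75
Weighted total:
  Capstone 84 × 0.11 = 9.24
  Studio work 49 × 0.12 = 5.88
  Oral exam 73 × 0.21 = 15.33
  Fieldwork 54 × 0.14 = 7.56
  Discussion 99 × 0.06 = 5.94
  Reflections 73.75 × 0.36 = 26.55
Sum = 70.5
70.5 is ≥ 70.5 and < 85 → Distinction

Distinction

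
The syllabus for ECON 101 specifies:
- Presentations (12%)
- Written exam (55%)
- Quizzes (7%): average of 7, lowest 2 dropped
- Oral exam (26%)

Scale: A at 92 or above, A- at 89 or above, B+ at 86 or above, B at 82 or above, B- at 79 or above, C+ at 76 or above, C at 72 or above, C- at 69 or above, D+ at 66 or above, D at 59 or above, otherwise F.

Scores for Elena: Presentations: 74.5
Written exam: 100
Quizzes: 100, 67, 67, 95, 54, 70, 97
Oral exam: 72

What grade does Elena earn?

B+

Quizzes: drop 54, 67 → average of remaining 5 = 429/5 = 85.8
Weighted total:
  Presentations 74.5 × 0.12 = 8.94
  Written exam 100 × 0.55 = 55
  Quizzes 85.8 × 0.07 = 6.006
  Oral exam 72 × 0.26 = 18.72
Sum = 88.666
88.666 is ≥ 86 and < 89 → B+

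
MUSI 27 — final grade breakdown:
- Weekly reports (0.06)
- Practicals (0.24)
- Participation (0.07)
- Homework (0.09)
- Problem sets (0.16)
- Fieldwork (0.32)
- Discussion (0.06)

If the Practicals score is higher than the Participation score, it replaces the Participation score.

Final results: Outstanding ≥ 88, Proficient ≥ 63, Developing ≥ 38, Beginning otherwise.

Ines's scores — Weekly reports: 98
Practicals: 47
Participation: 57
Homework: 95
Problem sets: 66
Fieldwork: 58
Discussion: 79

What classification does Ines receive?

Practicals (47) ≤ Participation (57), so Participation stays at 57.
Weighted total:
  Weekly reports 98 × 0.06 = 5.88
  Practicals 47 × 0.24 = 11.28
  Participation 57 × 0.07 = 3.99
  Homework 95 × 0.09 = 8.55
  Problem sets 66 × 0.16 = 10.56
  Fieldwork 58 × 0.32 = 18.56
  Discussion 79 × 0.06 = 4.74
Sum = 63.56
63.56 is ≥ 63 and < 88 → Proficient

Proficient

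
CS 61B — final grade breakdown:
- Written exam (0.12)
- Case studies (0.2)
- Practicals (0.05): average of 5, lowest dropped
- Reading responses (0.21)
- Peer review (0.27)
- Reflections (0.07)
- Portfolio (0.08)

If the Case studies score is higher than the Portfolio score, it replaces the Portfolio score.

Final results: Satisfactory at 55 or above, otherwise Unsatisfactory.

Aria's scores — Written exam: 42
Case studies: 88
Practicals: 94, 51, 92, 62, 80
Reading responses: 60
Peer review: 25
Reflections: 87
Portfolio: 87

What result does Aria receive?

Satisfactory

Practicals: drop 51 → average of remaining 4 = 328/4 = 82
Case studies (88) > Portfolio (87), so Portfolio counts as 88.
Weighted total:
  Written exam 42 × 0.12 = 5.04
  Case studies 88 × 0.2 = 17.6
  Practicals 82 × 0.05 = 4.1
  Reading responses 60 × 0.21 = 12.6
  Peer review 25 × 0.27 = 6.75
  Reflections 87 × 0.07 = 6.09
  Portfolio 88 × 0.08 = 7.04
Sum = 59.22
59.22 ≥ 55 → Satisfactory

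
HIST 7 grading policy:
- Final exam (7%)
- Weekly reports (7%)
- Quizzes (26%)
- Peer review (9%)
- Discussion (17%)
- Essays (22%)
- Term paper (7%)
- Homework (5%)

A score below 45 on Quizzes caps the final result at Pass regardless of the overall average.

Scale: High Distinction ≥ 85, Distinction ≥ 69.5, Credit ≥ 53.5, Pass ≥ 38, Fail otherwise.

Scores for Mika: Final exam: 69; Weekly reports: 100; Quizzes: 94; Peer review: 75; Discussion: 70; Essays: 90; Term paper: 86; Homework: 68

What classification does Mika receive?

Distinction

Quizzes score 94 ≥ 45: minimum met.
Weighted total:
  Final exam 69 × 0.07 = 4.83
  Weekly reports 100 × 0.07 = 7
  Quizzes 94 × 0.26 = 24.44
  Peer review 75 × 0.09 = 6.75
  Discussion 70 × 0.17 = 11.9
  Essays 90 × 0.22 = 19.8
  Term paper 86 × 0.07 = 6.02
  Homework 68 × 0.05 = 3.4
Sum = 84.14
84.14 is ≥ 69.5 and < 85 → Distinction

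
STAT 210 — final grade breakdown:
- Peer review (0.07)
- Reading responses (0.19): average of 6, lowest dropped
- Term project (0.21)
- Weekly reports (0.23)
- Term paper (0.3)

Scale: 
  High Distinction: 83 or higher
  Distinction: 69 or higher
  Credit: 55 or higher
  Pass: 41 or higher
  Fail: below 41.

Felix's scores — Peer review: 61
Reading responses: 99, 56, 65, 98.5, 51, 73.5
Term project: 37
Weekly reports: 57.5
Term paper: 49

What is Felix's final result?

Reading responses: drop 51 → average of remaining 5 = 392/5 = 78.4
Weighted total:
  Peer review 61 × 0.07 = 4.27
  Reading responses 78.4 × 0.19 = 14.896
  Term project 37 × 0.21 = 7.77
  Weekly reports 57.5 × 0.23 = 13.225
  Term paper 49 × 0.3 = 14.7
Sum = 54.861
54.861 is ≥ 41 and < 55 → Pass

Pass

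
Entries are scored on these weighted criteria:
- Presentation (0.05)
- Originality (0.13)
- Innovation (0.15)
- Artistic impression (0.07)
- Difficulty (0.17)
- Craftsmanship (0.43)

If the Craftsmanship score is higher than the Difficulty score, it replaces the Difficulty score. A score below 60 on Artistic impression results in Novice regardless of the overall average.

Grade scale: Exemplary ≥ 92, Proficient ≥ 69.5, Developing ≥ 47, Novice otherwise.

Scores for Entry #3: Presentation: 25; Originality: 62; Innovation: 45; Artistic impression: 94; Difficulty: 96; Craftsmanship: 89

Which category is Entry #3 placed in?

Proficient

Craftsmanship (89) ≤ Difficulty (96), so Difficulty stays at 96.
Artistic impression score 94 ≥ 60: minimum met.
Weighted total:
  Presentation 25 × 0.05 = 1.25
  Originality 62 × 0.13 = 8.06
  Innovation 45 × 0.15 = 6.75
  Artistic impression 94 × 0.07 = 6.58
  Difficulty 96 × 0.17 = 16.32
  Craftsmanship 89 × 0.43 = 38.27
Sum = 77.23
77.23 is ≥ 69.5 and < 92 → Proficient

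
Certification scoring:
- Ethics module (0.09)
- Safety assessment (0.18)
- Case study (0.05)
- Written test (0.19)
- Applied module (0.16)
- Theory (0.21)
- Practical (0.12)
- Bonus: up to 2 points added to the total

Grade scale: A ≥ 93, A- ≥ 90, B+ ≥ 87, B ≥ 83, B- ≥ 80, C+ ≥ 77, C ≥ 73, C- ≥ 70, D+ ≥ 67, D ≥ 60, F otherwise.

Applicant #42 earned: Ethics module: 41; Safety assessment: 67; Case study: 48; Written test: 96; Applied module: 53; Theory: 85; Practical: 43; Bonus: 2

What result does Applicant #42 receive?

Weighted total:
  Ethics module 41 × 0.09 = 3.69
  Safety assessment 67 × 0.18 = 12.06
  Case study 48 × 0.05 = 2.4
  Written test 96 × 0.19 = 18.24
  Applied module 53 × 0.16 = 8.48
  Theory 85 × 0.21 = 17.85
  Practical 43 × 0.12 = 5.16
Sum = 67.88
Bonus: 67.88 + 2 = 69.88
69.88 is ≥ 67 and < 70 → D+

D+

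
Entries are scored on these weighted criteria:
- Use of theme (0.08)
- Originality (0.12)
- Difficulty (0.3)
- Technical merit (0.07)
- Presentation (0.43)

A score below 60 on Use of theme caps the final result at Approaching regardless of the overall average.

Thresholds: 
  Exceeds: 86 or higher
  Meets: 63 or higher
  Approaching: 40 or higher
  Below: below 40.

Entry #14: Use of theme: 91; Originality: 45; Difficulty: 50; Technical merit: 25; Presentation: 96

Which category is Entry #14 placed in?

Use of theme score 91 ≥ 60: minimum met.
Weighted total:
  Use of theme 91 × 0.08 = 7.28
  Originality 45 × 0.12 = 5.4
  Difficulty 50 × 0.3 = 15
  Technical merit 25 × 0.07 = 1.75
  Presentation 96 × 0.43 = 41.28
Sum = 70.71
70.71 is ≥ 63 and < 86 → Meets

Meets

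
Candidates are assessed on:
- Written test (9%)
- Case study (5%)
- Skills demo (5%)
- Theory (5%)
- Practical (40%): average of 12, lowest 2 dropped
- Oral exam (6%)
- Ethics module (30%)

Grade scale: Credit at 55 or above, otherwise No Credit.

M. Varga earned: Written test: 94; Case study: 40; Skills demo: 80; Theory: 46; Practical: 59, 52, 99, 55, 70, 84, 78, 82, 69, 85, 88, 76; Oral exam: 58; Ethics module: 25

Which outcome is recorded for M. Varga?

Practical: drop 52, 55 → average of remaining 10 = 790/10 = 79
Weighted total:
  Written test 94 × 0.09 = 8.46
  Case study 40 × 0.05 = 2
  Skills demo 80 × 0.05 = 4
  Theory 46 × 0.05 = 2.3
  Practical 79 × 0.4 = 31.6
  Oral exam 58 × 0.06 = 3.48
  Ethics module 25 × 0.3 = 7.5
Sum = 59.34
59.34 ≥ 55 → Credit

Credit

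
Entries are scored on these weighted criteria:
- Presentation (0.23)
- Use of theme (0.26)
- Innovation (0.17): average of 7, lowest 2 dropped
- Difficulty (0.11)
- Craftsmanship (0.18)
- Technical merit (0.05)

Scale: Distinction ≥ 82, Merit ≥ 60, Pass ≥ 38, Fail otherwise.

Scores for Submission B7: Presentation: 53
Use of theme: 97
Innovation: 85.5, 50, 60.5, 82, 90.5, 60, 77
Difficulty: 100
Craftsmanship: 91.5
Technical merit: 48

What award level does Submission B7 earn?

Merit

Innovation: drop 50, 60 → average of remaining 5 = 395.5/5 = 79.1
Weighted total:
  Presentation 53 × 0.23 = 12.19
  Use of theme 97 × 0.26 = 25.22
  Innovation 79.1 × 0.17 = 13.447
  Difficulty 100 × 0.11 = 11
  Craftsmanship 91.5 × 0.18 = 16.47
  Technical merit 48 × 0.05 = 2.4
Sum = 80.727
80.727 is ≥ 60 and < 82 → Merit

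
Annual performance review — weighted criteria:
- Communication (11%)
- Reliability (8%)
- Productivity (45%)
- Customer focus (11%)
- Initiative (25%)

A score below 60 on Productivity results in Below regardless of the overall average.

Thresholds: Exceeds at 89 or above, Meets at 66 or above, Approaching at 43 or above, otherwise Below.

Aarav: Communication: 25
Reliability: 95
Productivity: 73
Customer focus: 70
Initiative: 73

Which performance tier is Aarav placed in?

Meets

Productivity score 73 ≥ 60: minimum met.
Weighted total:
  Communication 25 × 0.11 = 2.75
  Reliability 95 × 0.08 = 7.6
  Productivity 73 × 0.45 = 32.85
  Customer focus 70 × 0.11 = 7.7
  Initiative 73 × 0.25 = 18.25
Sum = 69.15
69.15 is ≥ 66 and < 89 → Meets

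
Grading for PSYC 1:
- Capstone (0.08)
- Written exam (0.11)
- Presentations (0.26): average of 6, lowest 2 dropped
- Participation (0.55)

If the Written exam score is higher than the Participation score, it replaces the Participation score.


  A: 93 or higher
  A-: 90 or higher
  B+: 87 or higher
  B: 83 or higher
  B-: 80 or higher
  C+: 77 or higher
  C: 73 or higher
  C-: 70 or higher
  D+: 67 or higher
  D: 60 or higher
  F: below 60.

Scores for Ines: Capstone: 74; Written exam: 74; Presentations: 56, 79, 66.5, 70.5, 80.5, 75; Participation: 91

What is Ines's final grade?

Presentations: drop 56, 66.5 → average of remaining 4 = 305/4 = 76.25
Written exam (74) ≤ Participation (91), so Participation stays at 91.
Weighted total:
  Capstone 74 × 0.08 = 5.92
  Written exam 74 × 0.11 = 8.14
  Presentations 76.25 × 0.26 = 19.825
  Participation 91 × 0.55 = 50.05
Sum = 83.935
83.935 is ≥ 83 and < 87 → B

B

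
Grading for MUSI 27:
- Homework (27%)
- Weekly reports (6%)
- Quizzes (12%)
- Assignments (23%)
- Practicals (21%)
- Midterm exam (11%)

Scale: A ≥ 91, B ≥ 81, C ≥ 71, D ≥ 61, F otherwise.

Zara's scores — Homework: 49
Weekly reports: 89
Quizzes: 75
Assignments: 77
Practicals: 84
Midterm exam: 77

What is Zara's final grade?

Weighted total:
  Homework 49 × 0.27 = 13.23
  Weekly reports 89 × 0.06 = 5.34
  Quizzes 75 × 0.12 = 9
  Assignments 77 × 0.23 = 17.71
  Practicals 84 × 0.21 = 17.64
  Midterm exam 77 × 0.11 = 8.47
Sum = 71.39
71.39 is ≥ 71 and < 81 → C

C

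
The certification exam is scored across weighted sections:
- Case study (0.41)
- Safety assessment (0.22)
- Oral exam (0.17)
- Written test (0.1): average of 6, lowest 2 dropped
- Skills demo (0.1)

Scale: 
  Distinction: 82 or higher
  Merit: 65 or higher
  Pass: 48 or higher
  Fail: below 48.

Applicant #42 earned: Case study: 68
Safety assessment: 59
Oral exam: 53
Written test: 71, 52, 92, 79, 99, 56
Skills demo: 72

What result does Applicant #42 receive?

Merit

Written test: drop 52, 56 → average of remaining 4 = 341/4 = 85.25
Weighted total:
  Case study 68 × 0.41 = 27.88
  Safety assessment 59 × 0.22 = 12.98
  Oral exam 53 × 0.17 = 9.01
  Written test 85.25 × 0.1 = 8.525
  Skills demo 72 × 0.1 = 7.2
Sum = 65.595
65.595 is ≥ 65 and < 82 → Merit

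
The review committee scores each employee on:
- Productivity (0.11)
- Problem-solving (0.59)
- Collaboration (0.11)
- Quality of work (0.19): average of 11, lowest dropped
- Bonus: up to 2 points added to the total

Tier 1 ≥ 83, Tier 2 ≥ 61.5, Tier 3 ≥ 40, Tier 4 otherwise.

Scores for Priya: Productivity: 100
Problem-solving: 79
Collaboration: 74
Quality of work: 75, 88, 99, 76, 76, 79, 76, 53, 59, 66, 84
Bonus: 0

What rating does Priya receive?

Quality of work: drop 53 → average of remaining 10 = 778/10 = 77.8
Weighted total:
  Productivity 100 × 0.11 = 11
  Problem-solving 79 × 0.59 = 46.61
  Collaboration 74 × 0.11 = 8.14
  Quality of work 77.8 × 0.19 = 14.782
Sum = 80.532
Bonus: 80.532 + 0 = 80.532
80.532 is ≥ 61.5 and < 83 → Tier 2

Tier 2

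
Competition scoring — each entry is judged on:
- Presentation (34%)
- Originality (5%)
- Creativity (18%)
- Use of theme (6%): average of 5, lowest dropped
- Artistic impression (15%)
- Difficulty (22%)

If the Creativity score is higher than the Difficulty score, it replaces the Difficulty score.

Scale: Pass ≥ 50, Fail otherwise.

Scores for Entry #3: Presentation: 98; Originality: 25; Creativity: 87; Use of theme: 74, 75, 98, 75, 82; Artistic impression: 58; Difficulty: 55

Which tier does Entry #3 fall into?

Pass

Use of theme: drop 74 → average of remaining 4 = 330/4 = 82.5
Creativity (87) > Difficulty (55), so Difficulty counts as 87.
Weighted total:
  Presentation 98 × 0.34 = 33.32
  Originality 25 × 0.05 = 1.25
  Creativity 87 × 0.18 = 15.66
  Use of theme 82.5 × 0.06 = 4.95
  Artistic impression 58 × 0.15 = 8.7
  Difficulty 87 × 0.22 = 19.14
Sum = 83.02
83.02 ≥ 50 → Pass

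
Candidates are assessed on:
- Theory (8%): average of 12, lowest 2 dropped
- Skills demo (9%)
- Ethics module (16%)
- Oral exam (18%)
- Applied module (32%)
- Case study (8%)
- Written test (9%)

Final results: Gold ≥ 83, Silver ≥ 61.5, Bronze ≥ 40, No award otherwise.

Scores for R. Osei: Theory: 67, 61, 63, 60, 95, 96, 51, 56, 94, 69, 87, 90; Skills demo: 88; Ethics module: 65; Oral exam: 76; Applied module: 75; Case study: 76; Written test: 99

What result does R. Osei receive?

Silver

Theory: drop 51, 56 → average of remaining 10 = 782/10 = 78.2
Weighted total:
  Theory 78.2 × 0.08 = 6.256
  Skills demo 88 × 0.09 = 7.92
  Ethics module 65 × 0.16 = 10.4
  Oral exam 76 × 0.18 = 13.68
  Applied module 75 × 0.32 = 24
  Case study 76 × 0.08 = 6.08
  Written test 99 × 0.09 = 8.91
Sum = 77.246
77.246 is ≥ 61.5 and < 83 → Silver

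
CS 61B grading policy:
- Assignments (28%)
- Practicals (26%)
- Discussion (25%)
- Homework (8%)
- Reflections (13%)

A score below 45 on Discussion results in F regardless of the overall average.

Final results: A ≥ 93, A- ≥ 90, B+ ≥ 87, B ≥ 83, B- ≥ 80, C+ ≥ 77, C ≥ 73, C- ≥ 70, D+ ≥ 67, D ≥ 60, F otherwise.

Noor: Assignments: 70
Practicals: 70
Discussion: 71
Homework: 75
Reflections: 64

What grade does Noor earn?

D+

Discussion score 71 ≥ 45: minimum met.
Weighted total:
  Assignments 70 × 0.28 = 19.6
  Practicals 70 × 0.26 = 18.2
  Discussion 71 × 0.25 = 17.75
  Homework 75 × 0.08 = 6
  Reflections 64 × 0.13 = 8.32
Sum = 69.87
69.87 is ≥ 67 and < 70 → D+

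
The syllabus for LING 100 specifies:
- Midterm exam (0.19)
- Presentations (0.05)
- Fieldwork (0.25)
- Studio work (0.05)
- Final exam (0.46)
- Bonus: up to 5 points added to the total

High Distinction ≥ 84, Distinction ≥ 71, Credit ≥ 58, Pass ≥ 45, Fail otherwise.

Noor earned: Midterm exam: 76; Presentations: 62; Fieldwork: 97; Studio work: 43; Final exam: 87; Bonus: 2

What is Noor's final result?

High Distinction

Weighted total:
  Midterm exam 76 × 0.19 = 14.44
  Presentations 62 × 0.05 = 3.1
  Fieldwork 97 × 0.25 = 24.25
  Studio work 43 × 0.05 = 2.15
  Final exam 87 × 0.46 = 40.02
Sum = 83.96
Bonus: 83.96 + 2 = 85.96
85.96 ≥ 84 → High Distinction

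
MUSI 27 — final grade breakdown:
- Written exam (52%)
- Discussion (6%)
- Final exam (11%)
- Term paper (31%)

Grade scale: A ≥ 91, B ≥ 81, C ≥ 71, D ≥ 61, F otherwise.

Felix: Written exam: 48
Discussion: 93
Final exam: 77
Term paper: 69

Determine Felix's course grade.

F

Weighted total:
  Written exam 48 × 0.52 = 24.96
  Discussion 93 × 0.06 = 5.58
  Final exam 77 × 0.11 = 8.47
  Term paper 69 × 0.31 = 21.39
Sum = 60.4
60.4 < 61 → F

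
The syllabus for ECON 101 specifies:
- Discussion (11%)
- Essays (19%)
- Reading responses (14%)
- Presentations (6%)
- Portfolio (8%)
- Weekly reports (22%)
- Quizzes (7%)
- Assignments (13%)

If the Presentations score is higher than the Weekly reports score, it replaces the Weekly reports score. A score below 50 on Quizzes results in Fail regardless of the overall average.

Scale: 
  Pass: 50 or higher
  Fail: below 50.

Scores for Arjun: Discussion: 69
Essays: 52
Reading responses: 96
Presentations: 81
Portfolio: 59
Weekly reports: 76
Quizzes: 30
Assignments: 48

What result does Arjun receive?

Fail

Presentations (81) > Weekly reports (76), so Weekly reports counts as 81.
Quizzes score 30 < 50: minimum not met.
Weighted total:
  Discussion 69 × 0.11 = 7.59
  Essays 52 × 0.19 = 9.88
  Reading responses 96 × 0.14 = 13.44
  Presentations 81 × 0.06 = 4.86
  Portfolio 59 × 0.08 = 4.72
  Weekly reports 81 × 0.22 = 17.82
  Quizzes 30 × 0.07 = 2.1
  Assignments 48 × 0.13 = 6.24
Sum = 66.65
Because the Quizzes minimum was not met, the result is Fail.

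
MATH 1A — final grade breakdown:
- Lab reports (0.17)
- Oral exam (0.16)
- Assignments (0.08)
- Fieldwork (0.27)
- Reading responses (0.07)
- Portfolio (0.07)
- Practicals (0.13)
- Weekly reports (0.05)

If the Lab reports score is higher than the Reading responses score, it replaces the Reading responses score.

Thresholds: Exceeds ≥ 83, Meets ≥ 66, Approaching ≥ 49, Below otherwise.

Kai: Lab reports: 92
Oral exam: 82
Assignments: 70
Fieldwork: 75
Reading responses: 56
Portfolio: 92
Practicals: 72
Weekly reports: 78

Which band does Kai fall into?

Meets

Lab reports (92) > Reading responses (56), so Reading responses counts as 92.
Weighted total:
  Lab reports 92 × 0.17 = 15.64
  Oral exam 82 × 0.16 = 13.12
  Assignments 70 × 0.08 = 5.6
  Fieldwork 75 × 0.27 = 20.25
  Reading responses 92 × 0.07 = 6.44
  Portfolio 92 × 0.07 = 6.44
  Practicals 72 × 0.13 = 9.36
  Weekly reports 78 × 0.05 = 3.9
Sum = 80.75
80.75 is ≥ 66 and < 83 → Meets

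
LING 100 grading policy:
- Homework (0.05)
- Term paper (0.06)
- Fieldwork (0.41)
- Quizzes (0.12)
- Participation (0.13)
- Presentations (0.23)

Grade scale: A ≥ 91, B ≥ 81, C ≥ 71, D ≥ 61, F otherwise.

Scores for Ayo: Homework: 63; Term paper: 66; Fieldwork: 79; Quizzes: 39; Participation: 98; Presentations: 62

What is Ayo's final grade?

Weighted total:
  Homework 63 × 0.05 = 3.15
  Term paper 66 × 0.06 = 3.96
  Fieldwork 79 × 0.41 = 32.39
  Quizzes 39 × 0.12 = 4.68
  Participation 98 × 0.13 = 12.74
  Presentations 62 × 0.23 = 14.26
Sum = 71.18
71.18 is ≥ 71 and < 81 → C

C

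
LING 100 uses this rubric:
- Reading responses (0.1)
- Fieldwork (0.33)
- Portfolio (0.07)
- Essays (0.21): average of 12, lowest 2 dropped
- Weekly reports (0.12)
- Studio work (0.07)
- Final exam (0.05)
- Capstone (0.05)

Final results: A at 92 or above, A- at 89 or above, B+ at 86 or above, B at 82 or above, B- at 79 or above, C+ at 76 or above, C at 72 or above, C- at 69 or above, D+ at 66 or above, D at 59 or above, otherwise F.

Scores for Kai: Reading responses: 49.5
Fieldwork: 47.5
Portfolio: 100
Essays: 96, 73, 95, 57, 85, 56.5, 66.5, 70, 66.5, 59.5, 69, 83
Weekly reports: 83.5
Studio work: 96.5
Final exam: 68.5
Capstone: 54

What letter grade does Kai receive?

D+

Essays: drop 56.5, 57 → average of remaining 10 = 763.5/10 = 76.35
Weighted total:
  Reading responses 49.5 × 0.1 = 4.95
  Fieldwork 47.5 × 0.33 = 15.675
  Portfolio 100 × 0.07 = 7
  Essays 76.35 × 0.21 = 16.0335
  Weekly reports 83.5 × 0.12 = 10.02
  Studio work 96.5 × 0.07 = 6.755
  Final exam 68.5 × 0.05 = 3.425
  Capstone 54 × 0.05 = 2.7
Sum = 66.5585
66.5585 is ≥ 66 and < 69 → D+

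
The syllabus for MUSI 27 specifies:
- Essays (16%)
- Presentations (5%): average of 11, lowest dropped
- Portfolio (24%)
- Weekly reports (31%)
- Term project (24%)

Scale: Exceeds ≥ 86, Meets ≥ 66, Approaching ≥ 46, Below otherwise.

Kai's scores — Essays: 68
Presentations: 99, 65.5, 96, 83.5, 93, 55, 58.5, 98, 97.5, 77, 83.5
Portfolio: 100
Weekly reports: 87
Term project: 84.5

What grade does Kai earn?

Presentations: drop 55 → average of remaining 10 = 851.5/10 = 85.15
Weighted total:
  Essays 68 × 0.16 = 10.88
  Presentations 85.15 × 0.05 = 4.2575
  Portfolio 100 × 0.24 = 24
  Weekly reports 87 × 0.31 = 26.97
  Term project 84.5 × 0.24 = 20.28
Sum = 86.3875
86.3875 ≥ 86 → Exceeds

Exceeds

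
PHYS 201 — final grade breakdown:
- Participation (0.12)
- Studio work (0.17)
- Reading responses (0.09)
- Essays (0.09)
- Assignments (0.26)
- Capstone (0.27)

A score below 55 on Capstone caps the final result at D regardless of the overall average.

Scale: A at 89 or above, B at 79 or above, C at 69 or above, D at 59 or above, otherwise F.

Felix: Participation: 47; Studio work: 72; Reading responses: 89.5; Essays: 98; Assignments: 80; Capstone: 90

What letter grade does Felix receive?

B

Capstone score 90 ≥ 55: minimum met.
Weighted total:
  Participation 47 × 0.12 = 5.64
  Studio work 72 × 0.17 = 12.24
  Reading responses 89.5 × 0.09 = 8.055
  Essays 98 × 0.09 = 8.82
  Assignments 80 × 0.26 = 20.8
  Capstone 90 × 0.27 = 24.3
Sum = 79.855
79.855 is ≥ 79 and < 89 → B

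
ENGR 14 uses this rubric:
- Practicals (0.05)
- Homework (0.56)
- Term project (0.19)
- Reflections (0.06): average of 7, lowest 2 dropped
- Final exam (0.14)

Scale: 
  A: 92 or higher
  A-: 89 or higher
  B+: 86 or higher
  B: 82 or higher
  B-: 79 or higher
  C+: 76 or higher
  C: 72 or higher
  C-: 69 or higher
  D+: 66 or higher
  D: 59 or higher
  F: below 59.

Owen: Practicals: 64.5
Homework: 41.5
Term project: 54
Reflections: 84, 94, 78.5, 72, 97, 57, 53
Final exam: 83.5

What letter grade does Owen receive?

F

Reflections: drop 53, 57 → average of remaining 5 = 425.5/5 = 85.1
Weighted total:
  Practicals 64.5 × 0.05 = 3.225
  Homework 41.5 × 0.56 = 23.24
  Term project 54 × 0.19 = 10.26
  Reflections 85.1 × 0.06 = 5.106
  Final exam 83.5 × 0.14 = 11.69
Sum = 53.521
53.521 < 59 → F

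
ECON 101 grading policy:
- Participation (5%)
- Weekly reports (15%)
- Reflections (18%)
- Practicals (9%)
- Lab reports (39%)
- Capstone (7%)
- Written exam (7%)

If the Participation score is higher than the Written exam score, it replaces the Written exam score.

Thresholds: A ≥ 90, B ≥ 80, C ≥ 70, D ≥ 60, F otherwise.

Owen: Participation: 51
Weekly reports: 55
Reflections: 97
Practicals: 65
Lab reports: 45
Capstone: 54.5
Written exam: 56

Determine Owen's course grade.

Participation (51) ≤ Written exam (56), so Written exam stays at 56.
Weighted total:
  Participation 51 × 0.05 = 2.55
  Weekly reports 55 × 0.15 = 8.25
  Reflections 97 × 0.18 = 17.46
  Practicals 65 × 0.09 = 5.85
  Lab reports 45 × 0.39 = 17.55
  Capstone 54.5 × 0.07 = 3.815
  Written exam 56 × 0.07 = 3.92
Sum = 59.395
59.395 < 60 → F

F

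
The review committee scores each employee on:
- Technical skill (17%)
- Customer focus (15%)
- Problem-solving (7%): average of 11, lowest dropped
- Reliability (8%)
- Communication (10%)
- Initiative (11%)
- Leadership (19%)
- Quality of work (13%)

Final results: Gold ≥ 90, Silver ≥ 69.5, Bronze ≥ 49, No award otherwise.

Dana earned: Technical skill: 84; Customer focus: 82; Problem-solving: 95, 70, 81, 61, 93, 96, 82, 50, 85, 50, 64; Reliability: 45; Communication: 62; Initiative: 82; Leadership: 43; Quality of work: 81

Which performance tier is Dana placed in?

Silver

Problem-solving: drop 50 → average of remaining 10 = 777/10 = 77.7
Weighted total:
  Technical skill 84 × 0.17 = 14.28
  Customer focus 82 × 0.15 = 12.3
  Problem-solving 77.7 × 0.07 = 5.439
  Reliability 45 × 0.08 = 3.6
  Communication 62 × 0.1 = 6.2
  Initiative 82 × 0.11 = 9.02
  Leadership 43 × 0.19 = 8.17
  Quality of work 81 × 0.13 = 10.53
Sum = 69.539
69.539 is ≥ 69.5 and < 90 → Silver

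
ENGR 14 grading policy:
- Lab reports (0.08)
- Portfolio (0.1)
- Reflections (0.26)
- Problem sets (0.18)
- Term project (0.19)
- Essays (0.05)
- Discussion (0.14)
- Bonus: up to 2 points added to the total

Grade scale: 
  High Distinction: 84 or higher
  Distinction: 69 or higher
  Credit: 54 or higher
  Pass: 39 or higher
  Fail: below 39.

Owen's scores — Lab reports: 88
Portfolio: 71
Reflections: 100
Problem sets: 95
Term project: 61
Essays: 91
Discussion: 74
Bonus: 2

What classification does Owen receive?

High Distinction

Weighted total:
  Lab reports 88 × 0.08 = 7.04
  Portfolio 71 × 0.1 = 7.1
  Reflections 100 × 0.26 = 26
  Problem sets 95 × 0.18 = 17.1
  Term project 61 × 0.19 = 11.59
  Essays 91 × 0.05 = 4.55
  Discussion 74 × 0.14 = 10.36
Sum = 83.74
Bonus: 83.74 + 2 = 85.74
85.74 ≥ 84 → High Distinction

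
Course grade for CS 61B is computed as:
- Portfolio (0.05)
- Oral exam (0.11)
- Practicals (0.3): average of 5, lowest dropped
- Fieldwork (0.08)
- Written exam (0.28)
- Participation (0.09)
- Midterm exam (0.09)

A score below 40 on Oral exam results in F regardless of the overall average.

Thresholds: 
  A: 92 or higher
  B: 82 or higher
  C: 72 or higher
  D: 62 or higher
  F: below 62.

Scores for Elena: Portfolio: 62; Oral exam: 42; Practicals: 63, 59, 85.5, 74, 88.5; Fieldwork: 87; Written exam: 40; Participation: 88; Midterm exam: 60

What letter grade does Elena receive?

Practicals: drop 59 → average of remaining 4 = 311/4 = 77.75
Oral exam score 42 ≥ 40: minimum met.
Weighted total:
  Portfolio 62 × 0.05 = 3.1
  Oral exam 42 × 0.11 = 4.62
  Practicals 77.75 × 0.3 = 23.325
  Fieldwork 87 × 0.08 = 6.96
  Written exam 40 × 0.28 = 11.2
  Participation 88 × 0.09 = 7.92
  Midterm exam 60 × 0.09 = 5.4
Sum = 62.525
62.525 is ≥ 62 and < 72 → D

D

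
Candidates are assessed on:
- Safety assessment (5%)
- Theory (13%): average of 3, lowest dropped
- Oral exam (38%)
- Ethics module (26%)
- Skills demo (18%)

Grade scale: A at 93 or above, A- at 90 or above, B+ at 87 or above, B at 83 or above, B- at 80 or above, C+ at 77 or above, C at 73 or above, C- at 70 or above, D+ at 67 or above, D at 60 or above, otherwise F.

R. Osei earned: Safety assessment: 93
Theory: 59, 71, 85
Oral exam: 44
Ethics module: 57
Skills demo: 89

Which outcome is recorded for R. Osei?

Theory: drop 59 → average of remaining 2 = 156/2 = 78
Weighted total:
  Safety assessment 93 × 0.05 = 4.65
  Theory 78 × 0.13 = 10.14
  Oral exam 44 × 0.38 = 16.72
  Ethics module 57 × 0.26 = 14.82
  Skills demo 89 × 0.18 = 16.02
Sum = 62.35
62.35 is ≥ 60 and < 67 → D

D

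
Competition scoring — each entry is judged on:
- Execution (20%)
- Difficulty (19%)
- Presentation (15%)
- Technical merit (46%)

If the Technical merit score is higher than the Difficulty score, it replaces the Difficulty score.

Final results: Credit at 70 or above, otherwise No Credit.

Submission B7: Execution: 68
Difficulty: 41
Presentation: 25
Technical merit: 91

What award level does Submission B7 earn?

Credit

Technical merit (91) > Difficulty (41), so Difficulty counts as 91.
Weighted total:
  Execution 68 × 0.2 = 13.6
  Difficulty 91 × 0.19 = 17.29
  Presentation 25 × 0.15 = 3.75
  Technical merit 91 × 0.46 = 41.86
Sum = 76.5
76.5 ≥ 70 → Credit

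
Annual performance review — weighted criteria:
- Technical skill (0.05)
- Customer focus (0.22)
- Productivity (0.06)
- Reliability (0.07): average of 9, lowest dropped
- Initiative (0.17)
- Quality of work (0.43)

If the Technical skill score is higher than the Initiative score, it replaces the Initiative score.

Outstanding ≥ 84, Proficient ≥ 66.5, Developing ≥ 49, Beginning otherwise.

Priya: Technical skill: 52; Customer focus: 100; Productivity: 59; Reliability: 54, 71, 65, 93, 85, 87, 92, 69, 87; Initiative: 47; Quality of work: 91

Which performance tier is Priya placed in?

Proficient

Reliability: drop 54 → average of remaining 8 = 649/8 = 81.125
Technical skill (52) > Initiative (47), so Initiative counts as 52.
Weighted total:
  Technical skill 52 × 0.05 = 2.6
  Customer focus 100 × 0.22 = 22
  Productivity 59 × 0.06 = 3.54
  Reliability 81.125 × 0.07 = 5.67875
  Initiative 52 × 0.17 = 8.84
  Quality of work 91 × 0.43 = 39.13
Sum = 81.78875
81.78875 is ≥ 66.5 and < 84 → Proficient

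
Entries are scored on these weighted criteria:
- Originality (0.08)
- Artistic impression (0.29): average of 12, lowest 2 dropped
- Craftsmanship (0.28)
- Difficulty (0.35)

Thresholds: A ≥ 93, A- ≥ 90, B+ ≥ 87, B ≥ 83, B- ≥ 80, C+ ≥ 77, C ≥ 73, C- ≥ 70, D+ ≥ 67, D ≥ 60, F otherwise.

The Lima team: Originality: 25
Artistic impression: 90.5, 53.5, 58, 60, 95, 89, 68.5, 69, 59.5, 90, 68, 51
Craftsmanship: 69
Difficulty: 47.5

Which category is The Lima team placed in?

Artistic impression: drop 51, 53.5 → average of remaining 10 = 747.5/10 = 74.75
Weighted total:
  Originality 25 × 0.08 = 2
  Artistic impression 74.75 × 0.29 = 21.6775
  Craftsmanship 69 × 0.28 = 19.32
  Difficulty 47.5 × 0.35 = 16.625
Sum = 59.6225
59.6225 < 60 → F

F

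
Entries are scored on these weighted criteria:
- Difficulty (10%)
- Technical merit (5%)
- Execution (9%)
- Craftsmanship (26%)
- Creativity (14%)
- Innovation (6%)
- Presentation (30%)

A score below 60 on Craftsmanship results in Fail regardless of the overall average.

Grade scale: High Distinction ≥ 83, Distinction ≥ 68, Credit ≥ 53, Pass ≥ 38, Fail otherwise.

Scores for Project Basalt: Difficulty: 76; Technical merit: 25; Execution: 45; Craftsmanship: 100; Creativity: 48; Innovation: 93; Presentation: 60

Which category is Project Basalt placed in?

Distinction

Craftsmanship score 100 ≥ 60: minimum met.
Weighted total:
  Difficulty 76 × 0.1 = 7.6
  Technical merit 25 × 0.05 = 1.25
  Execution 45 × 0.09 = 4.05
  Craftsmanship 100 × 0.26 = 26
  Creativity 48 × 0.14 = 6.72
  Innovation 93 × 0.06 = 5.58
  Presentation 60 × 0.3 = 18
Sum = 69.2
69.2 is ≥ 68 and < 83 → Distinction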